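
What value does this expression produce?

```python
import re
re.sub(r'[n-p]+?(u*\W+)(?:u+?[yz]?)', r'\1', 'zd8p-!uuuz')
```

'zd8-!uuz'

Pattern: one or more of a character in [n-p] (lazy); then zero or more of the literal 'u', then one or more of a non-word character (captured); then one or more of a literal 'u' (lazy), then optionally one of [yz] (non-capturing group).
A `+?`/`*?`/`{m,n}?` starts at its minimum and grows only as far as needed for what follows to match.
Matches: at [3:7] → 'p-!u'.
The replacement refers to a captured group, so each match is rewritten using its own captured text.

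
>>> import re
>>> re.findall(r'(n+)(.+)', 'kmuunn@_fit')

This matches one or more of a literal 'n' (captured); then one or more of any character (captured).
With 2 capturing groups, `findall` returns a 2-tuple per match.

[('nn', '@_fit')]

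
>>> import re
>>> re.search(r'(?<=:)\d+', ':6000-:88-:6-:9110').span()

The `(?=…)`/`(?<=…)` assertion just peeks at neighbouring text; it doesn't advance the match position.
The match spans [1:5] → '6000'.

(1, 5)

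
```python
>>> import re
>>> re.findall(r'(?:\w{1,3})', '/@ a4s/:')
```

['a4s']

The pattern matches 1 to 3 of a word character (non-capturing group).
Scanning left to right: at [3:6] → 'a4s'.
Since nothing is captured, `findall` lists the 1 matched substring directly.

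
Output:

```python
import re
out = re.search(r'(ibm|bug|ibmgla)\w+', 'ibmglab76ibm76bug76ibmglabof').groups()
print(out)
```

Alternation isn't longest-match — the leftmost alternative that fits at this position is chosen.
`search` walks the string left to right and returns the first match it finds.
The match spans [0:28] → 'ibmglab76ibm76bug76ibmglabof'.
Captured: group 1 = 'ibm'.

('ibm',)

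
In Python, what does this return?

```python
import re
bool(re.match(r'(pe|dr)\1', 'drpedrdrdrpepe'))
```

False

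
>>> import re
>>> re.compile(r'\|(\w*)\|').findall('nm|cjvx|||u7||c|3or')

Because there's exactly one group, `findall` drops the full match and keeps group 1 from each hit.

['cjvx', '', '']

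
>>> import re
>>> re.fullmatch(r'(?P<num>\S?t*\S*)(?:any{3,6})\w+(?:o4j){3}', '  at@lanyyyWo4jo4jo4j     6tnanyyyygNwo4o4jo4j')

For `fullmatch`, every character of the input must be accounted for by the pattern.
Here the string isn't matched end-to-end, so the call returns None.

None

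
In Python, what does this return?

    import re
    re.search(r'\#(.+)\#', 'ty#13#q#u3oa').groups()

('13#q',)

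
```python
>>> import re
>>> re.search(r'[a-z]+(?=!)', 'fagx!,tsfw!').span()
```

The `(?=…)`/`(?<=…)` assertion just peeks at neighbouring text; it doesn't advance the match position.
`search` walks the string left to right and returns the first match it finds.
The match spans [0:4] → 'fagx'.

(0, 4)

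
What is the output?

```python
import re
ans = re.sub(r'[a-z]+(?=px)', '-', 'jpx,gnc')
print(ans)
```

-px,gnc

The positive lookaround only admits positions where the adjacent text matches; those characters stay outside the span.
Every occurrence is swapped for '-'.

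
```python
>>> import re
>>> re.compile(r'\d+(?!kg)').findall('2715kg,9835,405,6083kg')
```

A negative assertion filters positions out without eating any characters.
Scanning left to right: at [0:3] → '271'; at [7:11] → '9835'; at [12:15] → '405'; at [16:19] → '608'.
With no groups in the pattern, `findall` gives back each whole match — 4 here.

['271', '9835', '405', '608']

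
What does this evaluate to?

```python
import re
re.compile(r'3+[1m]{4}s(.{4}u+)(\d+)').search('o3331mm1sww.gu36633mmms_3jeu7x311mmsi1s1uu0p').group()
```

'3331mm1sww.gu36633'

The match spans [1:19] → '3331mm1sww.gu36633'.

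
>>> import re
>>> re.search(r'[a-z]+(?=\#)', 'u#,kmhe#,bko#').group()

The lookaround is zero-width — it requires the adjacent text to match without consuming it, so the asserted text isn't part of the match.
`re.search` scans for the first position where the pattern succeeds.
The match spans [0:1] → 'u'.

'u'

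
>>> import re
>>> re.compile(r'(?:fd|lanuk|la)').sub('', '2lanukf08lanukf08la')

`|` is ordered: at each position the engine commits to the first alternative that works.
Each match is replaced by ''.

'2f08f08'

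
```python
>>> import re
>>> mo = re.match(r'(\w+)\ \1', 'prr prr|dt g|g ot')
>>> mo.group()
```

'prr prr'

With `match`, the pattern is implicitly anchored at the beginning.
The match spans [0:7] → 'prr prr'.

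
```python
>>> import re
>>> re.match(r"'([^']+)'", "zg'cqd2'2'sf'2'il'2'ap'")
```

With `match`, the pattern is implicitly anchored at the beginning.
Here the string doesn't start with a match, so the call returns None.

None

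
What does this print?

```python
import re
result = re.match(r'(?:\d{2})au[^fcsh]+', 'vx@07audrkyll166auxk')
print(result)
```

The pattern matches exactly 2 of a digit (non-capturing group); then the literal 'au', then one or more of any character except [fcsh].
`re.match` won't scan ahead — the pattern has to work from the very first character.
Here the pattern fails at index 0, so the call returns None.

None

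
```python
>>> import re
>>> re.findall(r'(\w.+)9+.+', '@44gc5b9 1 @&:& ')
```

`findall` collects group 1 from the one match (1 total).

['44gc5b']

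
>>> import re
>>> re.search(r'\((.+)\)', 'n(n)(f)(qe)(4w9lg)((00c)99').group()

'(n)(f)(qe)(4w9lg)((00c)'

Unlike `match`, `search` isn't anchored — it looks for the pattern anywhere in the string.
The match spans [1:24] → '(n)(f)(qe)(4w9lg)((00c)'.
Captured: group 1 = 'n)(f)(qe)(4w9lg)((00c'.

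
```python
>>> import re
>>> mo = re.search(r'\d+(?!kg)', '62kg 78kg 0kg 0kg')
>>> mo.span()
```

(0, 1)

A negative assertion filters positions out without eating any characters.
The match spans [0:1] → '6'.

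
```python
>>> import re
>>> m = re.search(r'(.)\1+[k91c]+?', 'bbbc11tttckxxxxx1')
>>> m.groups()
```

A backreference is literal: `\1` must see the identical characters the first group matched.
Unlike `match`, `search` isn't anchored — it looks for the pattern anywhere in the string.
The match spans [0:4] → 'bbbc'.
Captured: group 1 = 'b'.

('b',)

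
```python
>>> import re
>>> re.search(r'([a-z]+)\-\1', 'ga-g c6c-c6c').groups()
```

('c',)

The match spans [7:10] → 'c-c'.
Captured: group 1 = 'c'.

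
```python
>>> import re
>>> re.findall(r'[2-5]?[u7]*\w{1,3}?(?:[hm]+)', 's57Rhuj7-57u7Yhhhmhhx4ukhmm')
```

This matches optionally a character in [2-5], then zero or more of one of [u7]; then 1 to 3 of a word character (lazy); then one or more of one of [hm] (non-capturing group).
Matches: at [1:5] → '57Rh'; at [9:20] → '57u7Yhhhmhh'; at [21:27] → '4ukhmm'.
Since nothing is captured, `findall` lists the 3 matched substrings directly.

['57Rh', '57u7Yhhhmhh', '4ukhmm']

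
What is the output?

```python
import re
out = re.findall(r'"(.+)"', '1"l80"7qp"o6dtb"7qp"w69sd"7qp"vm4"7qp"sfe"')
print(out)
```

Matches: at [1:42] match '"l80"7qp"o6dtb"7qp"w69sd"7qp"vm4"7qp"sfe"', group 1 = 'l80"7qp"o6dtb"7qp"w69sd"7qp"vm4"7qp"sfe'.
With a single group, `findall` returns only what that group captured — 1 item.

['l80"7qp"o6dtb"7qp"w69sd"7qp"vm4"7qp"sfe']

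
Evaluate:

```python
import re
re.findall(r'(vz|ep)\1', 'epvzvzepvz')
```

['vz']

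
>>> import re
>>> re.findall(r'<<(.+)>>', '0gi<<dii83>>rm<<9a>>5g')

['dii83>>rm<<9a']

`findall` collects group 1 from the one match (1 total).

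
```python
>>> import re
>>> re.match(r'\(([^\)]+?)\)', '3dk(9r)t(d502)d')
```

None

`re.match` only tries the pattern at the start of the string.
Here the string doesn't start with a match, so the call returns None.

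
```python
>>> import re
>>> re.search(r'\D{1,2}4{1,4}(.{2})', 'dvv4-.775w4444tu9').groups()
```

('-.',)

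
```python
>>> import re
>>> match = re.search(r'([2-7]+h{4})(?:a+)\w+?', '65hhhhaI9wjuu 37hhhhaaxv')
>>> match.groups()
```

('65hhhh',)

Pattern: one or more of a character in [2-7], then exactly 4 of the literal 'h' (captured); then one or more of a literal 'a' (non-capturing group); then one or more of a word character (lazy).
A non-greedy quantifier consumes as few characters as it can — just enough that the remainder of the pattern still matches from where it stops; whatever follows it matches normally.
`re.search` scans for the first position where the pattern succeeds.
The match spans [0:8] → '65hhhhaI'.
Captured: group 1 = '65hhhh'.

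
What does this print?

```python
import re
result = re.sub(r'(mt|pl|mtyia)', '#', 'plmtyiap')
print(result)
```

Alternation tries branches left to right and keeps the first one that lets the overall match succeed at that position.
Each match is replaced by '#'.

##yiap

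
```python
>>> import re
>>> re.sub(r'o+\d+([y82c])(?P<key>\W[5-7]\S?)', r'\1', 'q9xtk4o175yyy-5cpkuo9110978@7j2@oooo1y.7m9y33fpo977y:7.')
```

'q9xtk4o175yyy-5cpku82@y9y33fpy'

This matches one or more of a literal 'o'; then one or more of a digit; then one of [y82c] (captured); then a non-word character, then a character in [5-7], then optionally a non-whitespace character (captured as 'key').
The replacement refers to a captured group, so each match is rewritten using its own captured text.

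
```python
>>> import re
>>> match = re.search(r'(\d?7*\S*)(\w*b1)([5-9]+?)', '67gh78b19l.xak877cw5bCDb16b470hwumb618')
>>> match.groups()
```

The pattern matches optionally a digit, then zero or more of the literal '7', then zero or more of a non-whitespace character (captured); then zero or more of a word character, then the literal 'b1' (captured); then one or more of a character in [5-9] (lazy) (captured).
`re.search` tries every starting position until one works.
The match spans [0:26] → '67gh78b19l.xak877cw5bCDb16'.
Captured: group 1 = '67gh78b19l.xak877cw5bCD', group 2 = 'b1', group 3 = '6'.

('67gh78b19l.xak877cw5bCD', 'b1', '6')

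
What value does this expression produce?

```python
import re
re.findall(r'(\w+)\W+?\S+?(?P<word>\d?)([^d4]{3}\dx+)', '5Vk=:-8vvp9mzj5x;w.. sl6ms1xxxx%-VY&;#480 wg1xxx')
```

[('5Vk', '9', 'mzj5x'), ('w', '', '6ms1xxxx'), ('VY', '0', ' wg1xxx')]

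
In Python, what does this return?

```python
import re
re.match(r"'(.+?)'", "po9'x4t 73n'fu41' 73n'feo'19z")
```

None

With `match`, the pattern is implicitly anchored at the beginning.
Here the string doesn't start with a match, so the call returns None.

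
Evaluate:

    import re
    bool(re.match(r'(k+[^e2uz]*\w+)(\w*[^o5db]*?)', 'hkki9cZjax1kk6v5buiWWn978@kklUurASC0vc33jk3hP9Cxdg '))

False

Pattern: one or more of a literal 'k', then zero or more of any character except [e2uz], then one or more of a word character (captured); then zero or more of a word character, then zero or more of any character except [o5db] (lazy) (captured).
With `match`, the pattern is implicitly anchored at the beginning.
Here the string doesn't start with a match, so the call returns None, and `bool(None)` is False.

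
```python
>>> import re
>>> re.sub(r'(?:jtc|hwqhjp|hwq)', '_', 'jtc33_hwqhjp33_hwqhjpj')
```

'_33__33__j'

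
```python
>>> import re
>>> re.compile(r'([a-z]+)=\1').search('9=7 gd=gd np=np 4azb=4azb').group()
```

'gd=gd'

`\1` is not a pattern — it's the concrete string captured by group 1, re-applied verbatim.
`search` walks the string left to right and returns the first match it finds.
The match spans [4:9] → 'gd=gd'.
Captured: group 1 = 'gd'.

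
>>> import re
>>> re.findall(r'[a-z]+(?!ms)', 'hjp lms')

['hjp', 'lms']

The negative lookahead/lookbehind blocks any match where the forbidden context is present.
Scanning left to right: at [0:3] → 'hjp'; at [4:7] → 'lms'.
With no groups in the pattern, `findall` gives back each whole match — 2 here.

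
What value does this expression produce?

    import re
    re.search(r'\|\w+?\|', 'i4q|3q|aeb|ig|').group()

`re.search` tries every starting position until one works.
The match spans [3:7] → '|3q|'.

'|3q|'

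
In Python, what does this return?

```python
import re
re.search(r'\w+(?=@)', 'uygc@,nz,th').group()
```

Because the assertion is zero-width, the text it checks is not consumed and won't appear in the result.
The match spans [0:4] → 'uygc'.

'uygc'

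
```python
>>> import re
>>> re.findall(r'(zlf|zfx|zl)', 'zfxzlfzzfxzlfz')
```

['zfx', 'zlf', 'zfx', 'zlf']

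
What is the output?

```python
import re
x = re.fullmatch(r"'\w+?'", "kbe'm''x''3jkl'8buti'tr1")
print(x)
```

`re.fullmatch` is like wrapping the pattern in `^…$` (in single-line mode).
Here there's no way to consume every character, so the call returns None.

None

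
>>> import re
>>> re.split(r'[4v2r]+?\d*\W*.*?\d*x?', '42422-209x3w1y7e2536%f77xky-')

Pattern: one or more of one of [4v2r] (lazy); then zero or more of a digit; then zero or more of a non-word character, then zero or more of any character (lazy), then zero or more of a digit; then optionally a literal 'x'.
Because the quantifier is non-greedy, it stops expanding at the earliest point where the rest of the pattern can succeed.
Matches to split on: at [0:10] → '42422-209x'; at [16:21] → '2536%'.
The string is cut at each match, leaving 3 pieces.

['', '3w1y7e', 'f77xky-']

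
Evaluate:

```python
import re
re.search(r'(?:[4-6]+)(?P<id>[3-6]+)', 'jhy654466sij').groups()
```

This matches one or more of a character in [4-6] (non-capturing group); then one or more of a character in [3-6] (captured as 'id').
Unlike `match`, `search` isn't anchored — it looks for the pattern anywhere in the string.
The match spans [3:9] → '654466'.
Captured: group 1 = '6'.

('6',)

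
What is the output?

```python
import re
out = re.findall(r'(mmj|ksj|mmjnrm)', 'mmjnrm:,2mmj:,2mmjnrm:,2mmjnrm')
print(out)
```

['mmj', 'mmj', 'mmj', 'mmj']

Alternation tries branches left to right and keeps the first one that lets the overall match succeed at that position.
Walking the string: at [0:3] match 'mmj', group 1 = 'mmj'; at [9:12] match 'mmj', group 1 = 'mmj'; at [15:18] match 'mmj', group 1 = 'mmj'; at [24:27] match 'mmj', group 1 = 'mmj'.
One capturing group, so `findall` returns just the captured substring from each match — 4 in all.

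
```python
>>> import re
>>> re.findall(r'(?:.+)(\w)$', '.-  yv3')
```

The pattern matches one or more of any character (non-capturing group); then a word character (captured); then anchored at the end.
Matches: at [0:7] match '.-  yv3', group 1 = '3'.
`findall` collects group 1 from the one match (1 total).

['3']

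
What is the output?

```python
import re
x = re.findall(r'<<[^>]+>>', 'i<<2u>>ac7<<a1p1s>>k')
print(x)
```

Matches: at [1:7] → '<<2u>>'; at [10:19] → '<<a1p1s>>'.
With no groups in the pattern, `findall` gives back each whole match — 2 here.

['<<2u>>', '<<a1p1s>>']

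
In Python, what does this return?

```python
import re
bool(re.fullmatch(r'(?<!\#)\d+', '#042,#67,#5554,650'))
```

False

A negative assertion filters positions out without eating any characters.
`re.fullmatch` requires the pattern to consume the entire string.
Here the string isn't matched end-to-end, so the call returns None, and `bool(None)` is False.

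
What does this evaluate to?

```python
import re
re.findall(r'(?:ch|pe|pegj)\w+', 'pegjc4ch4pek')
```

['pegjc4ch4pek']

Walking the string: at [0:12] → 'pegjc4ch4pek'.
No capturing groups, so `findall` returns the 1 full match string.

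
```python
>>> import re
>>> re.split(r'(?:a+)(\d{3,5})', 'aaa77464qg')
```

['', '77464', 'qg']

Because the pattern has a capturing group, `split` also inserts each captured text between the pieces.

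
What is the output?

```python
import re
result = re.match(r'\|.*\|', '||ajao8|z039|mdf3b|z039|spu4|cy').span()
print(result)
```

(0, 29)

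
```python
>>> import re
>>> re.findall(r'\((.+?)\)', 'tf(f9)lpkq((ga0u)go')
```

Walking the string: at [2:6] match '(f9)', group 1 = 'f9'; at [10:17] match '((ga0u)', group 1 = '(ga0u'.
`findall` collects group 1 from each match (2 total).

['f9', '(ga0u']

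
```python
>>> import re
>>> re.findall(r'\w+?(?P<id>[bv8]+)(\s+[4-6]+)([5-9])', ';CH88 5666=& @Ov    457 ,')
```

This matches one or more of a word character (lazy); then one or more of one of [bv8] (captured as 'id'); then one or more of whitespace, then one or more of a character in [4-6] (captured); then a character in [5-9] (captured).
Lazy quantifiers expand one character at a time until the remainder of the pattern can match.
Scanning left to right: at [1:10] match 'CH88 5666', groups = ('88', ' 566', '6'); at [14:23] match 'Ov    457', groups = ('v', '    45', '7').
3 groups means each result is a tuple of 3 captured strings — 2 here.

[('88', ' 566', '6'), ('v', '    45', '7')]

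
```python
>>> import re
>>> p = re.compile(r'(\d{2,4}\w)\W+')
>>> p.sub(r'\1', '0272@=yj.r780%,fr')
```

'0272yj.r780fr'

Pattern: 2 to 4 of a digit, then a word character (captured); then one or more of a non-word character.
Matches: at [0:6] → '0272@='; at [10:15] → '780%,'.
The replacement refers to a captured group, so each match is rewritten using its own captured text.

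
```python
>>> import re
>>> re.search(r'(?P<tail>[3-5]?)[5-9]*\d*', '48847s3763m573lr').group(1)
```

'4'

Pattern: optionally a character in [3-5] (captured as 'tail'); then zero or more of a character in [5-9], then zero or more of a digit.
`search` walks the string left to right and returns the first match it finds.
The match spans [0:5] → '48847'.
Captured: group 1 = '4'.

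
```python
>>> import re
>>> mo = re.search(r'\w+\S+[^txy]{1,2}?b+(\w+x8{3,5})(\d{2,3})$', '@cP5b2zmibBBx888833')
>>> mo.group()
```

'cP5b2zmibBBx888833'

This matches one or more of a word character, then one or more of a non-whitespace character, then 1 to 2 of any character except [txy] (lazy); then one or more of a literal 'b'; then one or more of a word character, then a literal 'x', then 3 to 5 of the literal '8' (captured); then 2 to 3 of a digit (captured); then anchored at the end.
The match spans [1:19] → 'cP5b2zmibBBx888833'.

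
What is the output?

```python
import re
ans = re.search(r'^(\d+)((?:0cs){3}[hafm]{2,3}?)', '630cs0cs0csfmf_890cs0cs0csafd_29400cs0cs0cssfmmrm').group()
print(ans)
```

630cs0cs0csfm

Pattern: anchored at the start of the string; then one or more of a digit (captured); then the literal '0cs' repeated 3 times, then 2 to 3 of one of [hafm] (lazy) (captured).
A non-greedy quantifier consumes as few characters as it can — just enough that the remainder of the pattern still matches from where it stops; whatever follows it matches normally.
Unlike `match`, `search` isn't anchored — it looks for the pattern anywhere in the string.
The match spans [0:13] → '630cs0cs0csfm'.
Captured: group 1 = '63', group 2 = '0cs0cs0csfm'.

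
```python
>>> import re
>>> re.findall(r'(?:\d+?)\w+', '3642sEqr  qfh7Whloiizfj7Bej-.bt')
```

Pattern: one or more of a digit (lazy) (non-capturing group); then one or more of a word character.
Walking the string: at [0:8] → '3642sEqr'; at [13:27] → '7Whloiizfj7Bej'.
No capturing groups, so `findall` returns the 2 full match strings.

['3642sEqr', '7Whloiizfj7Bej']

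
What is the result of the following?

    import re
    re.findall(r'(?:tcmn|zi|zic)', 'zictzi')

The regex engine tests alternatives in the order written; an earlier branch that matches wins even if a later one would match more.
Walking the string: at [0:2] → 'zi'; at [4:6] → 'zi'.
Since nothing is captured, `findall` lists the 2 matched substrings directly.

['zi', 'zi']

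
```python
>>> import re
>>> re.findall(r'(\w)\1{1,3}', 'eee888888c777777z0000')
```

`\1` has to match the exact text group 1 already captured.
`findall` collects group 1 from each match (6 total).

['e', '8', '8', '7', '7', '0']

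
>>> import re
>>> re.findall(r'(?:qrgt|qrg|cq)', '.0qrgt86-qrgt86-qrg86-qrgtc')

['qrgt', 'qrgt', 'qrg', 'qrgt']

`|` is ordered: at each position the engine commits to the first alternative that works.
Matches: at [2:6] → 'qrgt'; at [9:13] → 'qrgt'; at [16:19] → 'qrg'; at [22:26] → 'qrgt'.
With no groups in the pattern, `findall` gives back each whole match — 4 here.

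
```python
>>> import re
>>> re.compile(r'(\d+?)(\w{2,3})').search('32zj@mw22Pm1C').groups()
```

Pattern: one or more of a digit (lazy) (captured); then 2 to 3 of a word character (captured).
A `+?`/`*?`/`{m,n}?` starts at its minimum and grows only as far as needed for what follows to match.
`re.search` tries every starting position until one works.
The match spans [0:4] → '32zj'.
Captured: group 1 = '3', group 2 = '2zj'.

('3', '2zj')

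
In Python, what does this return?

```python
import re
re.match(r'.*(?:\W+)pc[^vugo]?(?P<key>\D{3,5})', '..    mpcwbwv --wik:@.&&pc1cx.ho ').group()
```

`re.match` only tries the pattern at the start of the string.
The match spans [0:32] → '..    mpcwbwv --wik:@.&&pc1cx.ho'.

'..    mpcwbwv --wik:@.&&pc1cx.ho'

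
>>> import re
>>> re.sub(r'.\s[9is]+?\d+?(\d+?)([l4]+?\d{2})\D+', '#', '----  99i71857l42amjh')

'----#'

This matches any character; then whitespace, then one or more of one of [9is] (lazy); then one or more of a digit (lazy); then one or more of a digit (lazy) (captured); then one or more of one of [l4] (lazy), then exactly 2 of a digit (captured); then one or more of a non-digit.
Matches: at [4:21] → '  99i71857l42amjh'.
Every occurrence is swapped for '#'.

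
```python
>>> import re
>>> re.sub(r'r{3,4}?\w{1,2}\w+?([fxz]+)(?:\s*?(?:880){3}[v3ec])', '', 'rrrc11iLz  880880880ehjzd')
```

'hjzd'

Pattern: 3 to 4 of a literal 'r' (lazy), then 1 to 2 of a word character, then one or more of a word character (lazy); then one or more of one of [fxz] (captured); then zero or more of whitespace (lazy), then the literal '880' repeated 3 times, then one of [v3ec] (non-capturing group).
Each match is replaced by ''.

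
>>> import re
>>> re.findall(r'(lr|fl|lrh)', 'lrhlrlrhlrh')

Branches in `(...|...)` are attempted left-to-right; the first branch that allows the whole pattern to succeed is taken.
Scanning left to right: at [0:2] match 'lr', group 1 = 'lr'; at [3:5] match 'lr', group 1 = 'lr'; at [5:7] match 'lr', group 1 = 'lr'; at [8:10] match 'lr', group 1 = 'lr'.
One capturing group, so `findall` returns just the captured substring from each match — 4 in all.

['lr', 'lr', 'lr', 'lr']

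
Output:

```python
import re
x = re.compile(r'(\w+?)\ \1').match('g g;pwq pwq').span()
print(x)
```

(0, 3)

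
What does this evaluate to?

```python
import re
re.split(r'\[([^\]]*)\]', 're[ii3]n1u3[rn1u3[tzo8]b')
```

['re', 'ii3', 'n1u3', 'rn1u3[tzo8', 'b']

Matches to split on: at [2:7] → '[ii3]'; at [11:23] → '[rn1u3[tzo8]'.
`re.split` interleaves the captured-group text with the surrounding fragments.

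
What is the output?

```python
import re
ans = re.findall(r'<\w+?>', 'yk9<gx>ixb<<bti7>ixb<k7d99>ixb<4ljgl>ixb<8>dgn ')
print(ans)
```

With no groups in the pattern, `findall` gives back each whole match — 5 here.

['<gx>', '<bti7>', '<k7d99>', '<4ljgl>', '<8>']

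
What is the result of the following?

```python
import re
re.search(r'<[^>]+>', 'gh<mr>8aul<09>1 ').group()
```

'<mr>'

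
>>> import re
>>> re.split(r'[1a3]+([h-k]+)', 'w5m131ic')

`re.split` interleaves the captured-group text with the surrounding fragments.

['w5m', 'i', 'c']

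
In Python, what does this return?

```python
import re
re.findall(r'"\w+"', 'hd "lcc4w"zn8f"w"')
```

`findall` yields the raw match text (2 of them) because the pattern has no groups.

['"lcc4w"', '"w"']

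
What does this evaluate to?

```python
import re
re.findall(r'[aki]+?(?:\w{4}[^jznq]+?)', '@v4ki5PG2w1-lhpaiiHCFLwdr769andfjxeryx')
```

Pattern: one or more of one of [aki] (lazy); then exactly 4 of a word character, then one or more of any character except [jznq] (lazy) (non-capturing group).
Scanning left to right: at [3:9] → 'ki5PG2'; at [15:21] → 'aiiHCF'; at [28:34] → 'andfjx'.
Since nothing is captured, `findall` lists the 3 matched substrings directly.

['ki5PG2', 'aiiHCF', 'andfjx']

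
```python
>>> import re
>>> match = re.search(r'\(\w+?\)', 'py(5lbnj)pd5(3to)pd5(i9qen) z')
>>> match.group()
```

Unlike `match`, `search` isn't anchored — it looks for the pattern anywhere in the string.
The match spans [2:9] → '(5lbnj)'.

'(5lbnj)'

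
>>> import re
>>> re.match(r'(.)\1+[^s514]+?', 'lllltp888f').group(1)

'l'

The match spans [0:5] → 'llllt'.
Captured: group 1 = 'l'.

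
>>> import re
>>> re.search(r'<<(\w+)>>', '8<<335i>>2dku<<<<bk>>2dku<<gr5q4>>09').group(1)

'335i'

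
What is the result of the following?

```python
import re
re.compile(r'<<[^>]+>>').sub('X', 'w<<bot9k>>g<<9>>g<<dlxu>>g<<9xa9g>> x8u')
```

Matches: at [1:10] → '<<bot9k>>'; at [11:16] → '<<9>>'; at [17:25] → '<<dlxu>>'; at [26:35] → '<<9xa9g>>'.
Every occurrence is swapped for 'X'.

'wXgXgXgX x8u'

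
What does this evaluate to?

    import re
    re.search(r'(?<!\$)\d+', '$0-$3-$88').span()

The negative lookaround is zero-width — it rules out positions where the adjacent text would match, without consuming anything.
The match spans [8:9] → '8'.

(8, 9)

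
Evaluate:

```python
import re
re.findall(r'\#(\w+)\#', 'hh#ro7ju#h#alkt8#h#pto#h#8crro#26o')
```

Walking the string: at [2:9] match '#ro7ju#', group 1 = 'ro7ju'; at [10:17] match '#alkt8#', group 1 = 'alkt8'; at [18:23] match '#pto#', group 1 = 'pto'; at [24:31] match '#8crro#', group 1 = '8crro'.
Because there's exactly one group, `findall` drops the full match and keeps group 1 from each hit.

['ro7ju', 'alkt8', 'pto', '8crro']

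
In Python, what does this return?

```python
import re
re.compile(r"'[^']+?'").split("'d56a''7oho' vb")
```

['', '', ' vb']

Matches to split on: at [0:6] → "'d56a'"; at [6:12] → "'7oho'".
Splitting on the pattern gives 3 pieces.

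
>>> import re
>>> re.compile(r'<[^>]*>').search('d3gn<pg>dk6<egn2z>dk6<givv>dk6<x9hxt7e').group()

'<pg>'

The match spans [4:8] → '<pg>'.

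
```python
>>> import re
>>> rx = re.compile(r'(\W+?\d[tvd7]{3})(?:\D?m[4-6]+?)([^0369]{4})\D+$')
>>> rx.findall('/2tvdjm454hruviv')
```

[('/2tvd', '54hr')]

Because the quantifier is non-greedy, it stops expanding at the earliest point where the rest of the pattern can succeed.
2 groups means the one result is a tuple of 2 captured strings — 1 here.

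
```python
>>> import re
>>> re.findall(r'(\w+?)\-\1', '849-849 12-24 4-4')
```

['849', '2', '4']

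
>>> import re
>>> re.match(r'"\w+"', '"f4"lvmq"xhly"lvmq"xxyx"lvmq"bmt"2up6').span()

`re.match` won't scan ahead — the pattern has to work from the very first character.
The match spans [0:4] → '"f4"'.

(0, 4)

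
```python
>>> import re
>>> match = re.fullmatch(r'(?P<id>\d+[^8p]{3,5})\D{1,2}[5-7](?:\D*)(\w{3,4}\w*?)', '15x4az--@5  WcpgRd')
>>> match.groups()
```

The match spans [0:18] → '15x4az--@5  WcpgRd'.
Captured: group 1 = '15x4az-', group 2 = 'gRd'.

('15x4az-', 'gRd')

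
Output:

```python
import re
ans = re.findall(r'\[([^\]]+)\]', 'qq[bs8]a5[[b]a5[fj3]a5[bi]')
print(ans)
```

['bs8', '[b', 'fj3', 'bi']

`findall` collects group 1 from each match (4 total).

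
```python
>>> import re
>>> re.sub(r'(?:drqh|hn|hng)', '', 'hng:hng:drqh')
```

'g:g:'

Alternation isn't longest-match — the leftmost alternative that fits at this position is chosen.
Each match is replaced by ''.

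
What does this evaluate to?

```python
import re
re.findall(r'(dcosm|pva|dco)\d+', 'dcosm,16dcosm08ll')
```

One capturing group, so `findall` returns just the captured substring from the one match — 1 in all.

['dcosm']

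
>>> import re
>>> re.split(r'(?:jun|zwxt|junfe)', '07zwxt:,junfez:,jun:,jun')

['07', ':,', 'fez:,', ':,', '']

Alternation isn't longest-match — the leftmost alternative that fits at this position is chosen.
Each match becomes a cut point; 5 segments remain.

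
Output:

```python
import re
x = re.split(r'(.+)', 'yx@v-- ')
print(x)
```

This matches one or more of any character (captured).
Matches to split on: at [0:7] → 'yx@v-- '.
Because the pattern has a capturing group, `split` also inserts each captured text between the pieces.

['', 'yx@v-- ', '']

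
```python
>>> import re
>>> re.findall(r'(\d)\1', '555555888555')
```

['5', '5', '5', '8', '5']

After group 1 captures some text, `\1` only succeeds where that same text appears again.
Walking the string: at [0:2] match '55', group 1 = '5'; at [2:4] match '55', group 1 = '5'; at [4:6] match '55', group 1 = '5'; at [6:8] match '88', group 1 = '8'; at [9:11] match '55', group 1 = '5'.
With a single group, `findall` returns only what that group captured — 5 items.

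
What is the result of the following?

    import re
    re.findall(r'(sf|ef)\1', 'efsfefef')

`\1` is not a pattern — it's the concrete string captured by group 1, re-applied verbatim.
Scanning left to right: at [4:8] match 'efef', group 1 = 'ef'.
With a single group, `findall` returns only what that group captured — 1 item.

['ef']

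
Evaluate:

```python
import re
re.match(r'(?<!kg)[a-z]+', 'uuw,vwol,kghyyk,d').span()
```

`(?!…)`/`(?<!…)` only lets a position through if the neighbouring text does NOT match; no characters are consumed.
`re.match` won't scan ahead — the pattern has to work from the very first character.
The match spans [0:3] → 'uuw'.

(0, 3)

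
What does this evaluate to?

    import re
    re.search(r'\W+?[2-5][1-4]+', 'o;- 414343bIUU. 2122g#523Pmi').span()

The pattern matches one or more of a non-word character (lazy); then a character in [2-5], then one or more of a character in [1-4].
`re.search` tries every starting position until one works.
The match spans [1:10] → ';- 414343'.

(1, 10)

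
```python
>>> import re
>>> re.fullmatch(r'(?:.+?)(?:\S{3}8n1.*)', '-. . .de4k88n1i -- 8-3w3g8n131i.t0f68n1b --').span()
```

(0, 43)

The pattern matches one or more of any character (lazy) (non-capturing group); then exactly 3 of a non-whitespace character, then the literal '8n1', then zero or more of any character (non-capturing group).
`fullmatch` succeeds only if the pattern covers the string from start to end.
The match spans [0:43] → '-. . .de4k88n1i -- 8-3w3g8n131i.t0f68n1b --'.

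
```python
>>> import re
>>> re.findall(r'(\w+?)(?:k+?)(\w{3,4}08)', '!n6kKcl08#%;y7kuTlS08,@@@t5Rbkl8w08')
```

[('n6', 'Kcl08'), ('y7', 'uTlS08'), ('t5Rb', 'l8w08')]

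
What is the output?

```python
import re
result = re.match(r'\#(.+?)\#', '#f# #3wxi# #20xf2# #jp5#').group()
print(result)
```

`match` is anchored at position 0; if the pattern doesn't fit there, it returns None.
The match spans [0:3] → '#f#'.

#f#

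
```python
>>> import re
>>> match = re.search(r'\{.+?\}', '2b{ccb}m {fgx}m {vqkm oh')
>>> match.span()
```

(2, 7)

With the lazy modifier that quantifier settles for the fewest repetitions that let the rest of the pattern succeed (the atoms after it are unaffected and can still be greedy).
Unlike `match`, `search` isn't anchored — it looks for the pattern anywhere in the string.
The match spans [2:7] → '{ccb}'.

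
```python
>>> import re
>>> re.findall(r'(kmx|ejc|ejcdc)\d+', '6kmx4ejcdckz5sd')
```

['kmx']

One capturing group, so `findall` returns just the captured substring from the one match — 1 in all.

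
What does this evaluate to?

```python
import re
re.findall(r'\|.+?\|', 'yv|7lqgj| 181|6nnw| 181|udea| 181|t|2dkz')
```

['|7lqgj|', '|6nnw|', '|udea|', '|t|']

Matches: at [2:9] → '|7lqgj|'; at [13:19] → '|6nnw|'; at [23:29] → '|udea|'; at [33:36] → '|t|'.
With no groups in the pattern, `findall` gives back each whole match — 4 here.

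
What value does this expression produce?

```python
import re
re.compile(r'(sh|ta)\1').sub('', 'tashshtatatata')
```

`\1` has to match the exact text group 1 already captured.
Matches: at [2:6] → 'shsh'; at [6:10] → 'tata'; at [10:14] → 'tata'.
Each match is replaced by ''.

'ta'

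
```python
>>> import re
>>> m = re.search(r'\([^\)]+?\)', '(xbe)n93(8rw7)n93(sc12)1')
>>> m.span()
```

(0, 5)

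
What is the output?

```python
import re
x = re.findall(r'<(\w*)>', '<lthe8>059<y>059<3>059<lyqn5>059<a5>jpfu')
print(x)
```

`findall` collects group 1 from each match (5 total).

['lthe8', 'y', '3', 'lyqn5', 'a5']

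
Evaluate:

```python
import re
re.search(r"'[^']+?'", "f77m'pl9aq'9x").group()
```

"'pl9aq'"

Unlike `match`, `search` isn't anchored — it looks for the pattern anywhere in the string.
The match spans [4:11] → "'pl9aq'".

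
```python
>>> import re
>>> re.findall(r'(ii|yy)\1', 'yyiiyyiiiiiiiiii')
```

The backreference `\1` re-matches whatever the first group consumed, character for character.
Because there's exactly one group, `findall` drops the full match and keeps group 1 from each hit.

['ii', 'ii']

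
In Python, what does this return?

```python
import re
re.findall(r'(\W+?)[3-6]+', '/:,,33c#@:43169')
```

One capturing group, so `findall` returns just the captured substring from each match — 2 in all.

['/:,,', '#@:']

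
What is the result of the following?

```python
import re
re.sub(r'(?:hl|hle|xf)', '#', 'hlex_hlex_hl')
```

Alternation tries branches left to right and keeps the first one that lets the overall match succeed at that position.
Matches: at [0:2] → 'hl'; at [5:7] → 'hl'; at [10:12] → 'hl'.
Each match is replaced by '#'.

'#ex_#ex_#'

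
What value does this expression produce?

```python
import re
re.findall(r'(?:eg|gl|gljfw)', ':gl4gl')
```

Since nothing is captured, `findall` lists the 2 matched substrings directly.

['gl', 'gl']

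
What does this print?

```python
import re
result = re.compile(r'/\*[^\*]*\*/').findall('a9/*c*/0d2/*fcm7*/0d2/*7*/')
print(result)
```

['/*c*/', '/*fcm7*/', '/*7*/']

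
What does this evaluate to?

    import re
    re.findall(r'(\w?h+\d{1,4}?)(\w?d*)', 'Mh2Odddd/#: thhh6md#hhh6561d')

With the lazy modifier that quantifier settles for the fewest repetitions that let the rest of the pattern succeed (the atoms after it are unaffected and can still be greedy).
2 groups means each result is a tuple of 2 captured strings — 3 here.

[('Mh2', 'Odddd'), ('thhh6', 'md'), ('hhh6', '5')]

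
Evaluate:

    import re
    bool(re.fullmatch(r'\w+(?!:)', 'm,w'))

`fullmatch` succeeds only if the pattern covers the string from start to end.
Here the string isn't matched end-to-end, so the call returns None, and `bool(None)` is False.

False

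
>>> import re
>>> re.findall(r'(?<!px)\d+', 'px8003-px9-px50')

A negative assertion filters positions out without eating any characters.
Matches: at [3:6] → '003'; at [14:15] → '0'.
With no groups in the pattern, `findall` gives back each whole match — 2 here.

['003', '0']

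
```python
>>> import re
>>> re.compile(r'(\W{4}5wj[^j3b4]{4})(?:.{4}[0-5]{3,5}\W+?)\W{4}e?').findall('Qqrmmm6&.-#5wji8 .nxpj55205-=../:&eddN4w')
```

The pattern matches exactly 4 of a non-word character, then the literal '5wj', then exactly 4 of any character except [j3b4] (captured); then exactly 4 of any character, then 3 to 5 of a character in [0-5], then one or more of a non-word character (lazy) (non-capturing group); then exactly 4 of a non-word character, then optionally the literal 'e'.
Walking the string: at [7:32] match '&.-#5wji8 .nxpj55205-=../', group 1 = '&.-#5wji8 .'.
Because there's exactly one group, `findall` drops the full match and keeps group 1 from the one hit.

['&.-#5wji8 .']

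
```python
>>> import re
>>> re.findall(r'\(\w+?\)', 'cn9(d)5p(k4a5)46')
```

Matches: at [3:6] → '(d)'; at [8:14] → '(k4a5)'.
Since nothing is captured, `findall` lists the 2 matched substrings directly.

['(d)', '(k4a5)']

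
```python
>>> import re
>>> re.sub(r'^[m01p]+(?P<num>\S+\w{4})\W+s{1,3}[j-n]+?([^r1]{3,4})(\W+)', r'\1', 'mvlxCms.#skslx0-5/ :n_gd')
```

'vlxCms5/ :n_gd'

This matches anchored at the start of the string; then one or more of one of [m01p]; then one or more of a non-whitespace character, then exactly 4 of a word character (captured as 'num'); then one or more of a non-word character, then 1 to 3 of the literal 's', then one or more of a character in [j-n] (lazy); then 3 to 4 of any character except [r1] (captured); then one or more of a non-word character (captured).
Matches: at [0:16] → 'mvlxCms.#skslx0-'.
Each match is replaced using the text its own group 1 captured.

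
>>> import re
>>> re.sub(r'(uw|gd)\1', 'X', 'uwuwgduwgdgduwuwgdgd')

After group 1 captures some text, `\1` only succeeds where that same text appears again.
Matches: at [0:4] → 'uwuw'; at [8:12] → 'gdgd'; at [12:16] → 'uwuw'; at [16:20] → 'gdgd'.
Each match is replaced by 'X'.

'XgduwXXX'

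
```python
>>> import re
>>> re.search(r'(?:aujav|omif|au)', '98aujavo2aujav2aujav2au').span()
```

Alternation isn't longest-match — the leftmost alternative that fits at this position is chosen.
`search` walks the string left to right and returns the first match it finds.
The match spans [2:7] → 'aujav'.

(2, 7)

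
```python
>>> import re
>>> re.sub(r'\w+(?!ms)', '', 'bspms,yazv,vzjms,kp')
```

The negative lookaround is zero-width — it rules out positions where the adjacent text would match, without consuming anything.
Matches: at [0:5] → 'bspms'; at [6:10] → 'yazv'; at [11:16] → 'vzjms'; at [17:19] → 'kp'.
`sub` substitutes '' at each match site.

',,,'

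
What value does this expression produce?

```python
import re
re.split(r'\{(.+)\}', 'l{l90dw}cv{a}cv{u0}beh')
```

['l', 'l90dw}cv{a}cv{u0', 'beh']

Matches to split on: at [1:19] → '{l90dw}cv{a}cv{u0}'.
`re.split` interleaves the captured-group text with the surrounding fragments.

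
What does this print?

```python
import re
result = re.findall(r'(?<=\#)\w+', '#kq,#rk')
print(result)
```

['kq', 'rk']

Lookahead/lookbehind check context without consuming it, so the matched span excludes the asserted characters.
Scanning left to right: at [1:3] → 'kq'; at [5:7] → 'rk'.
Since nothing is captured, `findall` lists the 2 matched substrings directly.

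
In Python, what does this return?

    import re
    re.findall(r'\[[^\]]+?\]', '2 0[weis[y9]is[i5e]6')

Scanning left to right: at [3:12] → '[weis[y9]'; at [14:19] → '[i5e]'.
`findall` yields the raw match text (2 of them) because the pattern has no groups.

['[weis[y9]', '[i5e]']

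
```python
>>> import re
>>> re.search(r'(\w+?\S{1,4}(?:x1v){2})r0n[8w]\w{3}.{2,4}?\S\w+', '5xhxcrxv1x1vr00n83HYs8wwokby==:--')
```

This matches one or more of a word character (lazy), then 1 to 4 of a non-whitespace character, then the literal 'x1v' repeated 2 times (captured); then the literal 'r0n', then one of [8w], then exactly 3 of a word character; then 2 to 4 of any character (lazy), then a non-whitespace character; then one or more of a word character.
Unlike `match`, `search` isn't anchored — it looks for the pattern anywhere in the string.
Here nothing in the string fits, so the call returns None.

None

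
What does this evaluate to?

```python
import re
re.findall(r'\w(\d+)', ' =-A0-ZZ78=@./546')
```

This matches a word character; then one or more of a digit (captured).
Matches: at [3:5] match 'A0', group 1 = '0'; at [7:10] match 'Z78', group 1 = '78'; at [14:17] match '546', group 1 = '46'.
`findall` collects group 1 from each match (3 total).

['0', '78', '46']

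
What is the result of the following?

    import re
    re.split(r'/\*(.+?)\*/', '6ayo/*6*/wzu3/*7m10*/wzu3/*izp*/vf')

['6ayo', '6', 'wzu3', '7m10', 'wzu3', 'izp', 'vf']

A `+?`/`*?`/`{m,n}?` starts at its minimum and grows only as far as needed for what follows to match.
With a capturing group present, the delimiter's captured portion is kept in the result list.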